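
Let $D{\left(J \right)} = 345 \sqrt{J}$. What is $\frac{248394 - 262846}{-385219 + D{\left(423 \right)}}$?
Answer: $\frac{2783592494}{74171665193} + \frac{7478910 \sqrt{47}}{74171665193} \approx 0.03822$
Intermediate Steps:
$\frac{248394 - 262846}{-385219 + D{\left(423 \right)}} = \frac{248394 - 262846}{-385219 + 345 \sqrt{423}} = - \frac{14452}{-385219 + 345 \cdot 3 \sqrt{47}} = - \frac{14452}{-385219 + 1035 \sqrt{47}}$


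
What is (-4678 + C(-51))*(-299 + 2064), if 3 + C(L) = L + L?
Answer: -8441995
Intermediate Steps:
C(L) = -3 + 2*L (C(L) = -3 + (L + L) = -3 + 2*L)
(-4678 + C(-51))*(-299 + 2064) = (-4678 + (-3 + 2*(-51)))*(-299 + 2064) = (-4678 + (-3 - 102))*1765 = (-4678 - 105)*1765 = -4783*1765 = -8441995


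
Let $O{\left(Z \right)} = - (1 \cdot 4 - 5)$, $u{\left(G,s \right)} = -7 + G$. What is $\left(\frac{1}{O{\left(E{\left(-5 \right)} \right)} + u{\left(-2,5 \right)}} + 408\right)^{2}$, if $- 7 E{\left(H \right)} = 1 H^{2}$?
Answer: $\frac{10647169}{64} \approx 1.6636 \cdot 10^{5}$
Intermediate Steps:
$E{\left(H \right)} = - \frac{H^{2}}{7}$ ($E{\left(H \right)} = - \frac{1 H^{2}}{7} = - \frac{H^{2}}{7}$)
$O{\left(Z \right)} = 1$ ($O{\left(Z \right)} = - (4 - 5) = \left(-1\right) \left(-1\right) = 1$)
$\left(\frac{1}{O{\left(E{\left(-5 \right)} \right)} + u{\left(-2,5 \right)}} + 408\right)^{2} = \left(\frac{1}{1 - 9} + 408\right)^{2} = \left(\frac{1}{-8} + 408\right)^{2} = \left(- \frac{1}{8} + 408\right)^{2} = \left(\frac{3263}{8}\right)^{2} = \frac{10647169}{64}$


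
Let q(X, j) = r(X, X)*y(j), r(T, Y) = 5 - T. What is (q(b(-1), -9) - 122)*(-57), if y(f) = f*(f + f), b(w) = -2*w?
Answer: -20748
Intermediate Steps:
y(f) = 2*f² (y(f) = f*(2*f) = 2*f²)
q(X, j) = 2*j²*(5 - X) (q(X, j) = (5 - X)*(2*j²) = 2*j²*(5 - X))
(q(b(-1), -9) - 122)*(-57) = (2*(-9)²*(5 - (-2)*(-1)) - 122)*(-57) = (2*81*(5 - 1*2) - 122)*(-57) = (2*81*(5 - 2) - 122)*(-57) = (2*81*3 - 122)*(-57) = (486 - 122)*(-57) = 364*(-57) = -20748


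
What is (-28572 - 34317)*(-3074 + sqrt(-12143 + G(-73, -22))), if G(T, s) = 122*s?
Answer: 193320786 - 62889*I*sqrt(14827) ≈ 1.9332e+8 - 7.6578e+6*I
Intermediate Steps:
(-28572 - 34317)*(-3074 + sqrt(-12143 + G(-73, -22))) = (-28572 - 34317)*(-3074 + sqrt(-12143 + 122*(-22))) = -62889*(-3074 + sqrt(-12143 - 2684)) = -62889*(-3074 + sqrt(-14827)) = -62889*(-3074 + I*sqrt(14827)) = 193320786 - 62889*I*sqrt(14827)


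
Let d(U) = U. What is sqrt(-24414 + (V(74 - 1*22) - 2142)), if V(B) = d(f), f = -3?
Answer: 3*I*sqrt(2951) ≈ 162.97*I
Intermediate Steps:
V(B) = -3
sqrt(-24414 + (V(74 - 1*22) - 2142)) = sqrt(-24414 + (-3 - 2142)) = sqrt(-24414 - 2145) = sqrt(-26559) = 3*I*sqrt(2951)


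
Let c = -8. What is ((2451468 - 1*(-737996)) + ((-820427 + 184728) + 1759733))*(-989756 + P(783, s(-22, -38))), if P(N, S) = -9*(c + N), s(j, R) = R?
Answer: -4299397175038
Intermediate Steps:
P(N, S) = 72 - 9*N (P(N, S) = -9*(-8 + N) = 72 - 9*N)
((2451468 - 1*(-737996)) + ((-820427 + 184728) + 1759733))*(-989756 + P(783, s(-22, -38))) = ((2451468 - 1*(-737996)) + ((-820427 + 184728) + 1759733))*(-989756 + (72 - 9*783)) = ((2451468 + 737996) + (-635699 + 1759733))*(-989756 + (72 - 7047)) = (3189464 + 1124034)*(-989756 - 6975) = 4313498*(-996731) = -4299397175038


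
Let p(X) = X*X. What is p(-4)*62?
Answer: 992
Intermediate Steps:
p(X) = X²
p(-4)*62 = (-4)²*62 = 16*62 = 992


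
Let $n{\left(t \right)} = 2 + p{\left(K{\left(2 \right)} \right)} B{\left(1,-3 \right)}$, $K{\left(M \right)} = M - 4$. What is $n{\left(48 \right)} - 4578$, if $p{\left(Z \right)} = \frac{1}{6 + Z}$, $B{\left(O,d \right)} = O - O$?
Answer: $-4576$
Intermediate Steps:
$K{\left(M \right)} = -4 + M$
$B{\left(O,d \right)} = 0$
$n{\left(t \right)} = 2$ ($n{\left(t \right)} = 2 + \frac{1}{6 + \left(-4 + 2\right)} 0 = 2 + \frac{1}{6 - 2} \cdot 0 = 2 + \frac{1}{4} \cdot 0 = 2 + 0 = 2$)
$n{\left(48 \right)} - 4578 = 2 - 4578 = -4576$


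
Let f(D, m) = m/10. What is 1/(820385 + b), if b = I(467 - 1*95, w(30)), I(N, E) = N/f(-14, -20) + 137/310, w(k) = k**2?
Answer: 310/254261827 ≈ 1.2192e-6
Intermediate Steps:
f(D, m) = m/10 (f(D, m) = m*(1/10) = m/10)
I(N, E) = 137/310 - N/2 (I(N, E) = N/(((1/10)*(-20))) + 137/310 = N/(-2) + 137*(1/310) = N*(-1/2) + 137/310 = -N/2 + 137/310 = 137/310 - N/2)
b = -57523/310 (b = 137/310 - (467 - 1*95)/2 = 137/310 - (467 - 95)/2 = 137/310 - 1/2*372 = 137/310 - 186 = -57523/310 ≈ -185.56)
1/(820385 + b) = 1/(820385 - 57523/310) = 1/(254261827/310) = 310/254261827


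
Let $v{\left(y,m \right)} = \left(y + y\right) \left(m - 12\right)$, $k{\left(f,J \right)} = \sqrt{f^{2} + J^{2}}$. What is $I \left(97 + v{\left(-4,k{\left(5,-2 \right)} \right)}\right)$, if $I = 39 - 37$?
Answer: $386 - 16 \sqrt{29} \approx 299.84$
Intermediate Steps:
$k{\left(f,J \right)} = \sqrt{J^{2} + f^{2}}$
$I = 2$
$v{\left(y,m \right)} = 2 y \left(-12 + m\right)$
$I \left(97 + v{\left(-4,k{\left(5,-2 \right)} \right)}\right) = 2 \left(97 + 2 \left(-4\right) \left(-12 + \sqrt{\left(-2\right)^{2} + 5^{2}}\right)\right) = 2 \left(97 + 2 \left(-4\right) \left(-12 + \sqrt{4 + 25}\right)\right) = 2 \left(97 + 2 \left(-4\right) \left(-12 + \sqrt{29}\right)\right) = 2 \left(97 + \left(96 - 8 \sqrt{29}\right)\right) = 2 \left(193 - 8 \sqrt{29}\right) = 386 - 16 \sqrt{29}$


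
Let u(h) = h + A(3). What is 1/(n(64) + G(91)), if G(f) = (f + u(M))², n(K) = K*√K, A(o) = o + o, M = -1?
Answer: 1/9728 ≈ 0.00010280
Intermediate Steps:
A(o) = 2*o
n(K) = K^(3/2)
u(h) = 6 + h (u(h) = h + 2*3 = h + 6 = 6 + h)
G(f) = (5 + f)² (G(f) = (f + (6 - 1))² = (f + 5)² = (5 + f)²)
1/(n(64) + G(91)) = 1/(64^(3/2) + (5 + 91)²) = 1/(512 + 96²) = 1/(512 + 9216) = 1/9728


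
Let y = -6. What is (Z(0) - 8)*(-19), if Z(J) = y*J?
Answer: 152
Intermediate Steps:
Z(J) = -6*J
(Z(0) - 8)*(-19) = (-6*0 - 8)*(-19) = (0 - 8)*(-19) = -8*(-19) = 152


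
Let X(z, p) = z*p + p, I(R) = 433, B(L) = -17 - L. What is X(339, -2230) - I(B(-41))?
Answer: -758633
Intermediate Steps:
X(z, p) = p + p*z (X(z, p) = p*z + p = p + p*z)
X(339, -2230) - I(B(-41)) = -2230*(1 + 339) - 1*433 = -2230*340 - 433 = -758200 - 433 = -758633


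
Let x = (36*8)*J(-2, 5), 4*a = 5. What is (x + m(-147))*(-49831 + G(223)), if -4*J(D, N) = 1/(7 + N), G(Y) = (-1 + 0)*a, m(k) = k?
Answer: 30497337/4 ≈ 7.6243e+6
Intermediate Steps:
a = 5/4 (a = (¼)*5 = 5/4 ≈ 1.2500)
G(Y) = -5/4 (G(Y) = (-1 + 0)*(5/4) = -1*5/4 = -5/4)
J(D, N) = -1/(4*(7 + N))
x = -6 (x = (36*8)*(-1/(28 + 4*5)) = 288*(-1/(28 + 20)) = 288*(-1/48) = -6)
(x + m(-147))*(-49831 + G(223)) = (-6 - 147)*(-49831 - 5/4) = -153*(-199329/4) = 30497337/4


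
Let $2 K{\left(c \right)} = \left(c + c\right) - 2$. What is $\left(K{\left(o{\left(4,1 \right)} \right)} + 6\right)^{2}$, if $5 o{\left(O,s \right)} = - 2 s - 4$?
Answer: $\frac{361}{25} \approx 14.44$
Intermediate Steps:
$o{\left(O,s \right)} = - \frac{4}{5} - \frac{2 s}{5}$ ($o{\left(O,s \right)} = \frac{- 2 s - 4}{5} = \frac{-4 - 2 s}{5} = - \frac{4}{5} - \frac{2 s}{5}$)
$K{\left(c \right)} = -1 + c$ ($K{\left(c \right)} = \frac{\left(c + c\right) - 2}{2} = \frac{2 c - 2}{2} = \frac{-2 + 2 c}{2} = -1 + c$)
$\left(K{\left(o{\left(4,1 \right)} \right)} + 6\right)^{2} = \left(\left(-1 - \frac{6}{5}\right) + 6\right)^{2} = \left(- \frac{11}{5} + 6\right)^{2} = \left(\frac{19}{5}\right)^{2} = \frac{361}{25}$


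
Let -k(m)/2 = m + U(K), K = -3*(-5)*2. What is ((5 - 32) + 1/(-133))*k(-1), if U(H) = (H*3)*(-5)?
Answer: -3239984/133 ≈ -24361.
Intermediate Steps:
K = 30 (K = 15*2 = 30)
U(H) = -15*H (U(H) = (3*H)*(-5) = -15*H)
k(m) = 900 - 2*m (k(m) = -2*(m - 15*30) = -2*(m - 450) = -2*(-450 + m) = 900 - 2*m)
((5 - 32) + 1/(-133))*k(-1) = ((5 - 32) + 1/(-133))*(900 - 2*(-1)) = (-27 - 1/133)*(900 + 2) = -3592/133*902 = -3239984/133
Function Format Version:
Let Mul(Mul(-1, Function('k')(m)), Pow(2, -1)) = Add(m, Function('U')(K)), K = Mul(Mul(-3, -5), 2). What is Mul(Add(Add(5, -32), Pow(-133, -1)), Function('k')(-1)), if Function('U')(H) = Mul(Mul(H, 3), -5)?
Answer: Rational(-3239984, 133) ≈ -24361.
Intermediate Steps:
K = 30 (K = Mul(15, 2) = 30)
Function('U')(H) = Mul(-15, H) (Function('U')(H) = Mul(Mul(3, H), -5) = Mul(-15, H))
Function('k')(m) = Add(900, Mul(-2, m)) (Function('k')(m) = Mul(-2, Add(m, Mul(-15, 30))) = Mul(-2, Add(m, -450)) = Mul(-2, Add(-450, m)) = Add(900, Mul(-2, m)))
Mul(Add(Add(5, -32), Pow(-133, -1)), Function('k')(-1)) = Mul(Add(Add(5, -32), Pow(-133, -1)), Add(900, Mul(-2, -1))) = Mul(Add(-27, Rational(-1, 133)), Add(900, 2)) = Mul(Rational(-3592, 133), 902) = Rational(-3239984, 133)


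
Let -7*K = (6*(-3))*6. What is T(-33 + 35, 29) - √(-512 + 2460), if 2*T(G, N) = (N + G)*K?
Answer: 1674/7 - 2*√487 ≈ 195.01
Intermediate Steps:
K = 108/7 (K = -6*(-3)*6/7 = -(-18)*6/7 = -⅐*(-108) = 108/7 ≈ 15.429)
T(G, N) = 54*G/7 + 54*N/7 (T(G, N) = ((N + G)*(108/7))/2 = ((G + N)*(108/7))/2 = (108*G/7 + 108*N/7)/2 = 54*G/7 + 54*N/7)
T(-33 + 35, 29) - √(-512 + 2460) = (54*(-33 + 35)/7 + (54/7)*29) - √(-512 + 2460) = ((54/7)*2 + 1566/7) - √1948 = (108/7 + 1566/7) - 2*√487 = 1674/7 - 2*√487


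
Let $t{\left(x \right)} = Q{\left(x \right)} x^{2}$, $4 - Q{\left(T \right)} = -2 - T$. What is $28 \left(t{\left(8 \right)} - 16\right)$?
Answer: $24640$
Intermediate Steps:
$Q{\left(T \right)} = 6 + T$ ($Q{\left(T \right)} = 4 - \left(-2 - T\right) = 4 + \left(2 + T\right) = 6 + T$)
$t{\left(x \right)} = x^{2} \left(6 + x\right)$ ($t{\left(x \right)} = \left(6 + x\right) x^{2} = x^{2} \left(6 + x\right)$)
$28 \left(t{\left(8 \right)} - 16\right) = 28 \left(8^{2} \left(6 + 8\right) - 16\right) = 28 \left(64 \cdot 14 - 16\right) = 28 \left(896 - 16\right) = 28 \cdot 880 = 24640$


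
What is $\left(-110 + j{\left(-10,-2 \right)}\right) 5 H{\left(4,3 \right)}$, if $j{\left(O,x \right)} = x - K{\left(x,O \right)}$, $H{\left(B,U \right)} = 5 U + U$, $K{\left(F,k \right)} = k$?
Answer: $-9180$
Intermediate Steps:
$H{\left(B,U \right)} = 6 U$
$j{\left(O,x \right)} = x - O$
$\left(-110 + j{\left(-10,-2 \right)}\right) 5 H{\left(4,3 \right)} = \left(-110 - -8\right) 5 \cdot 6 \cdot 3 = \left(-110 + \left(-2 + 10\right)\right) 5 \cdot 18 = \left(-110 + 8\right) 90 = \left(-102\right) 90 = -9180$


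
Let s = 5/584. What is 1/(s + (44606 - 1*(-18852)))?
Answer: 584/37059477 ≈ 1.5758e-5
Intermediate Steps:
s = 5/584 (s = (1/584)*5 = 5/584 ≈ 0.0085616)
1/(s + (44606 - 1*(-18852))) = 1/(5/584 + (44606 - 1*(-18852))) = 1/(5/584 + (44606 + 18852)) = 1/(5/584 + 63458) = 1/(37059477/584) = 584/37059477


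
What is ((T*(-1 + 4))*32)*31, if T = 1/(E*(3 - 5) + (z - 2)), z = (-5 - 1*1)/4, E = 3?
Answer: -5952/19 ≈ -313.26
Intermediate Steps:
z = -3/2 (z = (-5 - 1)*(1/4) = -6*1/4 = -3/2 ≈ -1.5000)
T = -2/19 (T = 1/(3*(3 - 5) + (-3/2 - 2)) = 1/(3*(-2) - 7/2) = 1/(-6 - 7/2) = 1/(-19/2) = -2/19 ≈ -0.10526)
((T*(-1 + 4))*32)*31 = (-2*(-1 + 4)/19*32)*31 = (-2/19*3*32)*31 = -6/19*32*31 = -192/19*31 = -5952/19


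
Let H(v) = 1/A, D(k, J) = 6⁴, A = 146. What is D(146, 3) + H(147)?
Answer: 189217/146 ≈ 1296.0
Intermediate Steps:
D(k, J) = 1296
H(v) = 1/146
D(146, 3) + H(147) = 1296 + 1/146 = 189217/146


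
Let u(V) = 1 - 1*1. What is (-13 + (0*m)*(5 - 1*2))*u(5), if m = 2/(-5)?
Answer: 0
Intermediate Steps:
m = -⅖ (m = 2*(-⅕) = -⅖ ≈ -0.40000)
u(V) = 0 (u(V) = 1 - 1 = 0)
(-13 + (0*m)*(5 - 1*2))*u(5) = (-13 + (0*(-⅖))*(5 - 1*2))*0 = (-13 + 0*(5 - 2))*0 = (-13 + 0*3)*0 = (-13 + 0)*0 = -13*0 = 0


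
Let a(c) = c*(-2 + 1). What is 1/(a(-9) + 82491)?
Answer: 1/82500 ≈ 1.2121e-5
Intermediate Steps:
a(c) = -c (a(c) = c*(-1) = -c)
1/(a(-9) + 82491) = 1/(-1*(-9) + 82491) = 1/(9 + 82491) = 1/82500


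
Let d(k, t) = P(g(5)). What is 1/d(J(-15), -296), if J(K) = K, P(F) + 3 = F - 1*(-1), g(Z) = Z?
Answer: ⅓ ≈ 0.33333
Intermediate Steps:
P(F) = -2 + F (P(F) = -3 + (F - 1*(-1)) = -3 + (F + 1) = -3 + (1 + F) = -2 + F)
d(k, t) = 3 (d(k, t) = -2 + 5 = 3)
1/d(J(-15), -296) = 1/3 = ⅓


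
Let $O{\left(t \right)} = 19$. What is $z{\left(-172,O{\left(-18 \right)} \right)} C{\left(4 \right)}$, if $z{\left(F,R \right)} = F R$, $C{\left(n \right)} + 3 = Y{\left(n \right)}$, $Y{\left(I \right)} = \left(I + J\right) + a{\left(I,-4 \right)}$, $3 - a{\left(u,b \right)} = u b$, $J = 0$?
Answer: $-65360$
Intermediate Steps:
$a{\left(u,b \right)} = 3 - b u$ ($a{\left(u,b \right)} = 3 - u b = 3 - b u$)
$Y{\left(I \right)} = 3 + 5 I$ ($Y{\left(I \right)} = \left(I + 0\right) + \left(3 - - 4 I\right) = I + \left(3 + 4 I\right) = 3 + 5 I$)
$C{\left(n \right)} = 5 n$ ($C{\left(n \right)} = -3 + \left(3 + 5 n\right) = 5 n$)
$z{\left(-172,O{\left(-18 \right)} \right)} C{\left(4 \right)} = \left(-172\right) 19 \cdot 5 \cdot 4 = \left(-3268\right) 20 = -65360$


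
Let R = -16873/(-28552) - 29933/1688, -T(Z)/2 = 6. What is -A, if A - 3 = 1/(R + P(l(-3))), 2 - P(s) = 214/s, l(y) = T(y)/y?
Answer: -617284237/206765491 ≈ -2.9854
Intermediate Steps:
T(Z) = -12 (T(Z) = -2*6 = -12)
l(y) = -12/y
P(s) = 2 - 214/s
R = -51635337/3012236 (R = -16873*(-1/28552) - 29933*1/1688 = 16873/28552 - 29933/1688 = -51635337/3012236 ≈ -17.142)
A = 617284237/206765491 (A = 3 + 1/(-51635337/3012236 + (2 - 214/((-12/(-3))))) = 3 + 1/(-51635337/3012236 + (2 - 214/((-12*(-⅓))))) = 3 + 1/(-51635337/3012236 + (2 - 214/4)) = 3 + 1/(-51635337/3012236 + (2 - 214*¼)) = 3 + 1/(-51635337/3012236 + (2 - 107/2)) = 3 + 1/(-51635337/3012236 - 103/2) = 3 + 1/(-206765491/3012236) = 3 - 3012236/206765491 = 617284237/206765491 ≈ 2.9854)
-A = -1*617284237/206765491 = -617284237/206765491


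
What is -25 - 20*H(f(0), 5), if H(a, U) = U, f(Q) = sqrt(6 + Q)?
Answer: -125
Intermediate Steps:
-25 - 20*H(f(0), 5) = -25 - 20*5 = -25 - 100 = -125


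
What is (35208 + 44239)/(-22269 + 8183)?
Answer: -79447/14086 ≈ -5.6401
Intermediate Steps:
(35208 + 44239)/(-22269 + 8183) = 79447/(-14086) = 79447*(-1/14086) = -79447/14086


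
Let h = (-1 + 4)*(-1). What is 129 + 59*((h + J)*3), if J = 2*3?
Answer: 660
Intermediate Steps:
J = 6
h = -3 (h = 3*(-1) = -3)
129 + 59*((h + J)*3) = 129 + 59*((-3 + 6)*3) = 129 + 59*(3*3) = 129 + 59*9 = 129 + 531 = 660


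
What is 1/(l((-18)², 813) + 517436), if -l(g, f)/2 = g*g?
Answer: 1/307484 ≈ 3.2522e-6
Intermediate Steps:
l(g, f) = -2*g² (l(g, f) = -2*g*g = -2*g²)
1/(l((-18)², 813) + 517436) = 1/(-2*((-18)²)² + 517436) = 1/(-2*324² + 517436) = 1/(-2*104976 + 517436) = 1/(-209952 + 517436) = 1/307484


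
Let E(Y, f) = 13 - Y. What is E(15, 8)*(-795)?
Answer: 1590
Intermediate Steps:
E(15, 8)*(-795) = (13 - 1*15)*(-795) = (13 - 15)*(-795) = -2*(-795) = 1590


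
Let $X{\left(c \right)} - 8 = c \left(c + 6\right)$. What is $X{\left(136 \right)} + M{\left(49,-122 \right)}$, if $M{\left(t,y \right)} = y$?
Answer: $19198$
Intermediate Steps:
$X{\left(c \right)} = 8 + c \left(6 + c\right)$ ($X{\left(c \right)} = 8 + c \left(c + 6\right) = 8 + c \left(6 + c\right)$)
$X{\left(136 \right)} + M{\left(49,-122 \right)} = \left(8 + 136^{2} + 6 \cdot 136\right) - 122 = \left(8 + 18496 + 816\right) - 122 = 19320 - 122 = 19198$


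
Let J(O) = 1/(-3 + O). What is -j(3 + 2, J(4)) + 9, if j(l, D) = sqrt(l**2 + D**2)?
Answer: 9 - sqrt(26) ≈ 3.9010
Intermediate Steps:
j(l, D) = sqrt(D**2 + l**2)
-j(3 + 2, J(4)) + 9 = -sqrt((1/(-3 + 4))**2 + (3 + 2)**2) + 9 = -sqrt((1/1)**2 + 5**2) + 9 = -sqrt(1**2 + 25) + 9 = -sqrt(1 + 25) + 9 = -sqrt(26) + 9 = 9 - sqrt(26)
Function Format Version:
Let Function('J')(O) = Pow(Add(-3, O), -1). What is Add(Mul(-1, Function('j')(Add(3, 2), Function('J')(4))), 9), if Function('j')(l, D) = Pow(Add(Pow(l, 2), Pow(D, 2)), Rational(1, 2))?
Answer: Add(9, Mul(-1, Pow(26, Rational(1, 2)))) ≈ 3.9010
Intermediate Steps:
Function('j')(l, D) = Pow(Add(Pow(D, 2), Pow(l, 2)), Rational(1, 2))
Add(Mul(-1, Function('j')(Add(3, 2), Function('J')(4))), 9) = Add(Mul(-1, Pow(Add(Pow(Pow(Add(-3, 4), -1), 2), Pow(Add(3, 2), 2)), Rational(1, 2))), 9) = Add(Mul(-1, Pow(Add(Pow(Pow(1, -1), 2), Pow(5, 2)), Rational(1, 2))), 9) = Add(Mul(-1, Pow(Add(Pow(1, 2), 25), Rational(1, 2))), 9) = Add(Mul(-1, Pow(Add(1, 25), Rational(1, 2))), 9) = Add(Mul(-1, Pow(26, Rational(1, 2))), 9) = Add(9, Mul(-1, Pow(26, Rational(1, 2))))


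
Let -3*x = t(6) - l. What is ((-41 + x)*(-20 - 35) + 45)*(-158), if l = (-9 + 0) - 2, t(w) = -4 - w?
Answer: -1098890/3 ≈ -3.6630e+5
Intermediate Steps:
l = -11 (l = -9 - 2 = -11)
x = -⅓ (x = -((-4 - 1*6) - 1*(-11))/3 = -((-4 - 6) + 11)/3 = -(-10 + 11)/3 = -⅓*1 = -⅓ ≈ -0.33333)
((-41 + x)*(-20 - 35) + 45)*(-158) = ((-41 - ⅓)*(-20 - 35) + 45)*(-158) = (-124/3*(-55) + 45)*(-158) = (6820/3 + 45)*(-158) = (6955/3)*(-158) = -1098890/3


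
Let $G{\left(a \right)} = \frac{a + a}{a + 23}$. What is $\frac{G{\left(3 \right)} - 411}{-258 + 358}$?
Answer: $- \frac{267}{65} \approx -4.1077$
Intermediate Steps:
$G{\left(a \right)} = \frac{2 a}{23 + a}$
$\frac{G{\left(3 \right)} - 411}{-258 + 358} = \frac{2 \cdot 3 \frac{1}{23 + 3} - 411}{-258 + 358} = \frac{2 \cdot 3 \cdot \frac{1}{26} - 411}{100} = \left(2 \cdot 3 \cdot \frac{1}{26} - 411\right) \frac{1}{100} = \left(\frac{3}{13} - 411\right) \frac{1}{100} = \left(- \frac{5340}{13}\right) \frac{1}{100} = - \frac{267}{65}$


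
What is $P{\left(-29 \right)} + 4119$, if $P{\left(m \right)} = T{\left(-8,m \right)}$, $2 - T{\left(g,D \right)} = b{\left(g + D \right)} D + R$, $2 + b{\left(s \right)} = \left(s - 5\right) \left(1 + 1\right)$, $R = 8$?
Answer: $1619$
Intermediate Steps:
$b{\left(s \right)} = -12 + 2 s$ ($b{\left(s \right)} = -2 + \left(s - 5\right) \left(1 + 1\right) = -2 + \left(-5 + s\right) 2 = -2 + \left(-10 + 2 s\right) = -12 + 2 s$)
$T{\left(g,D \right)} = -6 - D \left(-12 + 2 D + 2 g\right)$ ($T{\left(g,D \right)} = 2 - \left(\left(-12 + 2 \left(g + D\right)\right) D + 8\right) = 2 - \left(\left(-12 + 2 \left(D + g\right)\right) D + 8\right) = 2 - \left(\left(-12 + \left(2 D + 2 g\right)\right) D + 8\right) = 2 - \left(\left(-12 + 2 D + 2 g\right) D + 8\right) = 2 - \left(D \left(-12 + 2 D + 2 g\right) + 8\right) = 2 - \left(8 + D \left(-12 + 2 D + 2 g\right)\right) = -6 - D \left(-12 + 2 D + 2 g\right)$)
$P{\left(m \right)} = -6 - 2 m \left(-14 + m\right)$ ($P{\left(m \right)} = -6 - 2 m \left(-6 + m - 8\right) = -6 - 2 m \left(-14 + m\right)$)
$P{\left(-29 \right)} + 4119 = \left(-6 - - 58 \left(-14 - 29\right)\right) + 4119 = \left(-6 - \left(-58\right) \left(-43\right)\right) + 4119 = \left(-6 - 2494\right) + 4119 = -2500 + 4119 = 1619$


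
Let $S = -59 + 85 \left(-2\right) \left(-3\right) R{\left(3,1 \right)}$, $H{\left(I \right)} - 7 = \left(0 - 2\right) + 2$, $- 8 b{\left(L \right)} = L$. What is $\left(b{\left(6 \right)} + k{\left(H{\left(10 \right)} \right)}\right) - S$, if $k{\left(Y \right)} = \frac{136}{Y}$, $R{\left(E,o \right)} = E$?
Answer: $- \frac{40665}{28} \approx -1452.3$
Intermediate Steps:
$b{\left(L \right)} = - \frac{L}{8}$
$H{\left(I \right)} = 7$ ($H{\left(I \right)} = 7 + \left(\left(0 - 2\right) + 2\right) = 7 + \left(-2 + 2\right) = 7 + 0 = 7$)
$S = 1471$ ($S = -59 + 85 \left(-2\right) \left(-3\right) 3 = -59 + 85 \cdot 6 \cdot 3 = -59 + 85 \cdot 18 = -59 + 1530 = 1471$)
$\left(b{\left(6 \right)} + k{\left(H{\left(10 \right)} \right)}\right) - S = \left(\left(- \frac{1}{8}\right) 6 + \frac{136}{7}\right) - 1471 = \left(- \frac{3}{4} + 136 \cdot \frac{1}{7}\right) - 1471 = \left(- \frac{3}{4} + \frac{136}{7}\right) - 1471 = \frac{523}{28} - 1471 = - \frac{40665}{28}$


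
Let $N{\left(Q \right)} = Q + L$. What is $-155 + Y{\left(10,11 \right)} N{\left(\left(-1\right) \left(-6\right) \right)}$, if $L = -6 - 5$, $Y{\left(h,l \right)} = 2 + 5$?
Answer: $-190$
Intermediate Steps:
$Y{\left(h,l \right)} = 7$
$L = -11$
$N{\left(Q \right)} = -11 + Q$ ($N{\left(Q \right)} = Q - 11 = -11 + Q$)
$-155 + Y{\left(10,11 \right)} N{\left(\left(-1\right) \left(-6\right) \right)} = -155 + 7 \left(-11 - -6\right) = -155 + 7 \left(-11 + 6\right) = -155 + 7 \left(-5\right) = -155 - 35 = -190$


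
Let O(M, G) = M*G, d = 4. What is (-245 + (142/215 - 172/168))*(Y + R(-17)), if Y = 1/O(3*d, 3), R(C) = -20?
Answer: 1593038689/325080 ≈ 4900.5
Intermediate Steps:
O(M, G) = G*M
Y = 1/36 (Y = 1/(3*(3*4)) = 1/(3*12) = 1/36 ≈ 0.027778)
(-245 + (142/215 - 172/168))*(Y + R(-17)) = (-245 + (142/215 - 172/168))*(1/36 - 20) = (-245 + (142*(1/215) - 172*1/168))*(-719/36) = (-245 + (142/215 - 43/42))*(-719/36) = (-245 - 3281/9030)*(-719/36) = -2215631/9030*(-719/36) = 1593038689/325080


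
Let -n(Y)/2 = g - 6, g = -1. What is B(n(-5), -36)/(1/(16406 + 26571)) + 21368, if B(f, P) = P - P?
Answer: 21368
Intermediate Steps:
n(Y) = 14 (n(Y) = -2*(-1 - 6) = -2*(-7) = 14)
B(f, P) = 0
B(n(-5), -36)/(1/(16406 + 26571)) + 21368 = 0/(1/(16406 + 26571)) + 21368 = 0/(1/42977) + 21368 = 0*42977 + 21368 = 0 + 21368 = 21368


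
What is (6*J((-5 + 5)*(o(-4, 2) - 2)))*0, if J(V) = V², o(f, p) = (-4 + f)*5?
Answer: 0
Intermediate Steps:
o(f, p) = -20 + 5*f
(6*J((-5 + 5)*(o(-4, 2) - 2)))*0 = (6*((-5 + 5)*((-20 + 5*(-4)) - 2))²)*0 = (6*(0*((-20 - 20) - 2))²)*0 = (6*(0*(-40 - 2))²)*0 = (6*(0*(-42))²)*0 = (6*0²)*0 = (6*0)*0 = 0*0 = 0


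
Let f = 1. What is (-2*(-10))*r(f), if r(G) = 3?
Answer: 60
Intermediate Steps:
(-2*(-10))*r(f) = -2*(-10)*3 = 20*3 = 60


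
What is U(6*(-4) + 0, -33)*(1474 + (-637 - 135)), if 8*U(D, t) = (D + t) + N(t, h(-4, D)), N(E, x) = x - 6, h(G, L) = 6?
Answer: -20007/4 ≈ -5001.8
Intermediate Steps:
N(E, x) = -6 + x
U(D, t) = D/8 + t/8 (U(D, t) = ((D + t) + (-6 + 6))/8 = ((D + t) + 0)/8 = (D + t)/8 = D/8 + t/8)
U(6*(-4) + 0, -33)*(1474 + (-637 - 135)) = ((6*(-4) + 0)/8 + (1/8)*(-33))*(1474 + (-637 - 135)) = ((-24 + 0)/8 - 33/8)*(1474 - 772) = ((1/8)*(-24) - 33/8)*702 = (-3 - 33/8)*702 = -57/8*702 = -20007/4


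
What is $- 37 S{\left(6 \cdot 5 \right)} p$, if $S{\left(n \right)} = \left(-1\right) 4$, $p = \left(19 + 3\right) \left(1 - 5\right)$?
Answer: $-13024$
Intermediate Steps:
$p = -88$ ($p = 22 \left(-4\right) = -88$)
$S{\left(n \right)} = -4$
$- 37 S{\left(6 \cdot 5 \right)} p = \left(-37\right) \left(-4\right) \left(-88\right) = 148 \left(-88\right) = -13024$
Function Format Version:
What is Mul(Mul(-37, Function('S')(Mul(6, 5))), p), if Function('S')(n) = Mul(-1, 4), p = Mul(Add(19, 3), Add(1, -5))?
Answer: -13024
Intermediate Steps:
p = -88 (p = Mul(22, -4) = -88)
Function('S')(n) = -4
Mul(Mul(-37, Function('S')(Mul(6, 5))), p) = Mul(Mul(-37, -4), -88) = Mul(148, -88) = -13024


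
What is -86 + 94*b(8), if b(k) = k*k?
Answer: 5930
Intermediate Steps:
b(k) = k²
-86 + 94*b(8) = -86 + 94*8² = -86 + 94*64 = -86 + 6016 = 5930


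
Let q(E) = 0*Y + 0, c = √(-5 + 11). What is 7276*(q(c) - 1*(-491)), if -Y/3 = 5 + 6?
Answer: 3572516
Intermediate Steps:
c = √6 ≈ 2.4495
Y = -33 (Y = -3*(5 + 6) = -3*11 = -33)
q(E) = 0 (q(E) = 0*(-33) + 0 = 0 + 0 = 0)
7276*(q(c) - 1*(-491)) = 7276*(0 - 1*(-491)) = 7276*(0 + 491) = 7276*491 = 3572516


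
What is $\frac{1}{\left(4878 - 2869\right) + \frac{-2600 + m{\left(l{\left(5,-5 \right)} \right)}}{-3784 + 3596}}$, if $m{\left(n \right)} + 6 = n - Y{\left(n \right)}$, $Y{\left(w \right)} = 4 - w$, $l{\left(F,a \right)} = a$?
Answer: $\frac{47}{95078} \approx 0.00049433$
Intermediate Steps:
$m{\left(n \right)} = -10 + 2 n$ ($m{\left(n \right)} = -6 + \left(n - \left(4 - n\right)\right) = -6 + \left(n + \left(-4 + n\right)\right) = -6 + \left(-4 + 2 n\right) = -10 + 2 n$)
$\frac{1}{\left(4878 - 2869\right) + \frac{-2600 + m{\left(l{\left(5,-5 \right)} \right)}}{-3784 + 3596}} = \frac{1}{\left(4878 - 2869\right) + \frac{-2600 + \left(-10 + 2 \left(-5\right)\right)}{-3784 + 3596}} = \frac{1}{\left(4878 - 2869\right) + \frac{-2600 - 20}{-188}} = \frac{1}{2009 + \left(-2600 - 20\right) \left(- \frac{1}{188}\right)} = \frac{1}{2009 - - \frac{655}{47}} = \frac{1}{2009 + \frac{655}{47}} = \frac{1}{\frac{95078}{47}} = \frac{47}{95078}$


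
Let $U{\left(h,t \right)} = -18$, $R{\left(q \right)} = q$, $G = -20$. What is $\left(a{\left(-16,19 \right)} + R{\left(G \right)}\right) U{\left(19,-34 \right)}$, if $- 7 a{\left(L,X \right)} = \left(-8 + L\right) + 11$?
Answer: $\frac{2286}{7} \approx 326.57$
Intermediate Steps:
$a{\left(L,X \right)} = - \frac{3}{7} - \frac{L}{7}$ ($a{\left(L,X \right)} = - \frac{\left(-8 + L\right) + 11}{7} = - \frac{3 + L}{7} = - \frac{3}{7} - \frac{L}{7}$)
$\left(a{\left(-16,19 \right)} + R{\left(G \right)}\right) U{\left(19,-34 \right)} = \left(\left(- \frac{3}{7} - - \frac{16}{7}\right) - 20\right) \left(-18\right) = \left(\left(- \frac{3}{7} + \frac{16}{7}\right) - 20\right) \left(-18\right) = \left(\frac{13}{7} - 20\right) \left(-18\right) = \left(- \frac{127}{7}\right) \left(-18\right) = \frac{2286}{7}$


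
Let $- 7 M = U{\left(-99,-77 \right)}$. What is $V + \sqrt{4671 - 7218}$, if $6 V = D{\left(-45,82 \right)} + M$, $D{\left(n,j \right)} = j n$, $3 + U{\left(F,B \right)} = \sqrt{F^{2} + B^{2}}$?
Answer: $- \frac{8609}{14} - \frac{11 \sqrt{130}}{42} + 3 i \sqrt{283} \approx -617.92 + 50.468 i$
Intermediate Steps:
$U{\left(F,B \right)} = -3 + \sqrt{B^{2} + F^{2}}$ ($U{\left(F,B \right)} = -3 + \sqrt{F^{2} + B^{2}} = -3 + \sqrt{B^{2} + F^{2}}$)
$M = \frac{3}{7} - \frac{11 \sqrt{130}}{7}$ ($M = - \frac{-3 + \sqrt{\left(-77\right)^{2} + \left(-99\right)^{2}}}{7} = - \frac{-3 + \sqrt{5929 + 9801}}{7} = - \frac{-3 + \sqrt{15730}}{7} = - \frac{-3 + 11 \sqrt{130}}{7} = \frac{3}{7} - \frac{11 \sqrt{130}}{7} \approx -17.488$)
$V = - \frac{8609}{14} - \frac{11 \sqrt{130}}{42}$ ($V = \frac{82 \left(-45\right) + \left(\frac{3}{7} - \frac{11 \sqrt{130}}{7}\right)}{6} = \frac{-3690 + \left(\frac{3}{7} - \frac{11 \sqrt{130}}{7}\right)}{6} = \frac{- \frac{25827}{7} - \frac{11 \sqrt{130}}{7}}{6} = - \frac{8609}{14} - \frac{11 \sqrt{130}}{42} \approx -617.92$)
$V + \sqrt{4671 - 7218} = \left(- \frac{8609}{14} - \frac{11 \sqrt{130}}{42}\right) + \sqrt{4671 - 7218} = \left(- \frac{8609}{14} - \frac{11 \sqrt{130}}{42}\right) + \sqrt{-2547} = \left(- \frac{8609}{14} - \frac{11 \sqrt{130}}{42}\right) + 3 i \sqrt{283} = - \frac{8609}{14} - \frac{11 \sqrt{130}}{42} + 3 i \sqrt{283}$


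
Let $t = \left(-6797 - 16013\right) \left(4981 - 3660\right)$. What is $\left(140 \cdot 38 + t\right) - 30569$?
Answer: $-30157259$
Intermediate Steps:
$t = -30132010$ ($t = \left(-22810\right) 1321 = -30132010$)
$\left(140 \cdot 38 + t\right) - 30569 = \left(140 \cdot 38 - 30132010\right) - 30569 = \left(5320 - 30132010\right) - 30569 = -30126690 - 30569 = -30157259$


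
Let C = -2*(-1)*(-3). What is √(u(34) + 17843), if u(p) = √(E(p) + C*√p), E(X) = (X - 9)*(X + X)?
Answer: √(17843 + √2*√(850 - 3*√34)) ≈ 133.73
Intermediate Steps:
C = -6 (C = 2*(-3) = -6)
E(X) = 2*X*(-9 + X) (E(X) = (-9 + X)*(2*X) = 2*X*(-9 + X))
u(p) = √(-6*√p + 2*p*(-9 + p)) (u(p) = √(2*p*(-9 + p) - 6*√p) = √(-6*√p + 2*p*(-9 + p)))
√(u(34) + 17843) = √(√2*√(-3*√34 + 34*(-9 + 34)) + 17843) = √(√2*√(-3*√34 + 34*25) + 17843) = √(√2*√(-3*√34 + 850) + 17843) = √(√2*√(850 - 3*√34) + 17843) = √(17843 + √2*√(850 - 3*√34))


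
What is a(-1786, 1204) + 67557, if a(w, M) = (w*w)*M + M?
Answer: 3840583145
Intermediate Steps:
a(w, M) = M + M*w² (a(w, M) = w²*M + M = M*w² + M = M + M*w²)
a(-1786, 1204) + 67557 = 1204*(1 + (-1786)²) + 67557 = 1204*(1 + 3189796) + 67557 = 1204*3189797 + 67557 = 3840515588 + 67557 = 3840583145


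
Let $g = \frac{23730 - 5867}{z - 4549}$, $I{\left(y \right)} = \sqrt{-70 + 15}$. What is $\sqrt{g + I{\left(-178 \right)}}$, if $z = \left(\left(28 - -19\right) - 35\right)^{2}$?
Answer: $\frac{\sqrt{-78686515 + 19404025 i \sqrt{55}}}{4405} \approx 1.4828 + 2.5008 i$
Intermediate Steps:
$z = 144$ ($z = \left(\left(28 + 19\right) - 35\right)^{2} = \left(47 - 35\right)^{2} = 12^{2} = 144$)
$I{\left(y \right)} = i \sqrt{55}$ ($I{\left(y \right)} = \sqrt{-55} = i \sqrt{55}$)
$g = - \frac{17863}{4405}$ ($g = \frac{23730 - 5867}{144 - 4549} = \frac{17863}{-4405} = 17863 \left(- \frac{1}{4405}\right) = - \frac{17863}{4405} \approx -4.0552$)
$\sqrt{g + I{\left(-178 \right)}} = \sqrt{- \frac{17863}{4405} + i \sqrt{55}}$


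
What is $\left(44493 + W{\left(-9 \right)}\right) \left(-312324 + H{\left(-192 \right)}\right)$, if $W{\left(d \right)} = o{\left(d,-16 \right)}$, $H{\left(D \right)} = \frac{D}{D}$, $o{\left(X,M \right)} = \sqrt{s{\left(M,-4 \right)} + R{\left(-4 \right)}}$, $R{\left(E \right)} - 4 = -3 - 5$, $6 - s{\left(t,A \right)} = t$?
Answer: $-13896187239 - 936969 \sqrt{2} \approx -1.3898 \cdot 10^{10}$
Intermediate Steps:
$s{\left(t,A \right)} = 6 - t$
$R{\left(E \right)} = -4$ ($R{\left(E \right)} = 4 - 8 = -4$)
$o{\left(X,M \right)} = \sqrt{2 - M}$ ($o{\left(X,M \right)} = \sqrt{\left(6 - M\right) - 4} = \sqrt{2 - M}$)
$H{\left(D \right)} = 1$
$W{\left(d \right)} = 3 \sqrt{2}$ ($W{\left(d \right)} = \sqrt{2 - -16} = \sqrt{2 + 16} = \sqrt{18} = 3 \sqrt{2}$)
$\left(44493 + W{\left(-9 \right)}\right) \left(-312324 + H{\left(-192 \right)}\right) = \left(44493 + 3 \sqrt{2}\right) \left(-312324 + 1\right) = \left(44493 + 3 \sqrt{2}\right) \left(-312323\right) = -13896187239 - 936969 \sqrt{2}$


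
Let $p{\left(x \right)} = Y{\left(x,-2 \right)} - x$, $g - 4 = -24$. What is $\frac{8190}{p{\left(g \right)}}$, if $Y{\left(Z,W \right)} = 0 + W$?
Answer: $455$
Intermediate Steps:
$g = -20$ ($g = 4 - 24 = -20$)
$Y{\left(Z,W \right)} = W$
$p{\left(x \right)} = -2 - x$
$\frac{8190}{p{\left(g \right)}} = \frac{8190}{-2 - -20} = \frac{8190}{-2 + 20} = \frac{8190}{18} = 8190 \cdot \frac{1}{18} = 455$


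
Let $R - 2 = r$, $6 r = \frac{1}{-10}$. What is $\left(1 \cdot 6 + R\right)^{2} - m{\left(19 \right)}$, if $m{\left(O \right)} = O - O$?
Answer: $\frac{229441}{3600} \approx 63.734$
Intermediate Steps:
$m{\left(O \right)} = 0$
$r = - \frac{1}{60}$ ($r = \frac{1}{6 \left(-10\right)} = \frac{1}{6} \left(- \frac{1}{10}\right) = - \frac{1}{60} \approx -0.016667$)
$R = \frac{119}{60}$ ($R = 2 - \frac{1}{60} = \frac{119}{60} \approx 1.9833$)
$\left(1 \cdot 6 + R\right)^{2} - m{\left(19 \right)} = \left(1 \cdot 6 + \frac{119}{60}\right)^{2} - 0 = \left(6 + \frac{119}{60}\right)^{2} + 0 = \left(\frac{479}{60}\right)^{2} + 0 = \frac{229441}{3600} + 0 = \frac{229441}{3600}$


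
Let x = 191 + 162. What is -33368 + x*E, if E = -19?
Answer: -40075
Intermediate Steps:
x = 353
-33368 + x*E = -33368 + 353*(-19) = -33368 - 6707 = -40075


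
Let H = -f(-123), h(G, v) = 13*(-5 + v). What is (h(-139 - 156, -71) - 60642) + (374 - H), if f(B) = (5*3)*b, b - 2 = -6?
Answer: -61316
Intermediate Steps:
b = -4 (b = 2 - 6 = -4)
f(B) = -60 (f(B) = (5*3)*(-4) = 15*(-4) = -60)
h(G, v) = -65 + 13*v
H = 60 (H = -1*(-60) = 60)
(h(-139 - 156, -71) - 60642) + (374 - H) = ((-65 + 13*(-71)) - 60642) + (374 - 1*60) = ((-65 - 923) - 60642) + (374 - 60) = (-988 - 60642) + 314 = -61630 + 314 = -61316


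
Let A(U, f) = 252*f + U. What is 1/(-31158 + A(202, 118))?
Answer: -1/1220 ≈ -0.00081967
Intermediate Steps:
A(U, f) = U + 252*f
1/(-31158 + A(202, 118)) = 1/(-31158 + (202 + 252*118)) = 1/(-31158 + (202 + 29736)) = 1/(-31158 + 29938) = 1/(-1220) = -1/1220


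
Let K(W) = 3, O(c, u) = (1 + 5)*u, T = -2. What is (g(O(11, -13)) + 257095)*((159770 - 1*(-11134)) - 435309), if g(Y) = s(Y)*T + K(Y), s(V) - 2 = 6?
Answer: -67973766210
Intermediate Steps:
O(c, u) = 6*u
s(V) = 8 (s(V) = 2 + 6 = 8)
g(Y) = -13 (g(Y) = 8*(-2) + 3 = -16 + 3 = -13)
(g(O(11, -13)) + 257095)*((159770 - 1*(-11134)) - 435309) = (-13 + 257095)*((159770 - 1*(-11134)) - 435309) = 257082*((159770 + 11134) - 435309) = 257082*(170904 - 435309) = 257082*(-264405) = -67973766210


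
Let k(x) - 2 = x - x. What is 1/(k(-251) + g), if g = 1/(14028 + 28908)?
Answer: 42936/85873 ≈ 0.49999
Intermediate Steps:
k(x) = 2 (k(x) = 2 + (x - x) = 2 + 0 = 2)
g = 1/42936 ≈ 2.3290e-5
1/(k(-251) + g) = 1/(2 + 1/42936) = 1/(85873/42936) = 42936/85873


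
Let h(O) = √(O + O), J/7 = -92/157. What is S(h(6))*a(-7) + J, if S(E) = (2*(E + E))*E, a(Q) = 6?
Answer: 44572/157 ≈ 283.90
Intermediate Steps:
J = -644/157 (J = 7*(-92/157) = -644/157 ≈ -4.1019)
h(O) = √2*√O (h(O) = √(2*O) = √2*√O)
S(E) = 4*E² (S(E) = (2*(2*E))*E = (4*E)*E = 4*E²)
S(h(6))*a(-7) + J = (4*(√2*√6)²)*6 - 644/157 = (4*(2*√3)²)*6 - 644/157 = (4*12)*6 - 644/157 = 48*6 - 644/157 = 288 - 644/157 = 44572/157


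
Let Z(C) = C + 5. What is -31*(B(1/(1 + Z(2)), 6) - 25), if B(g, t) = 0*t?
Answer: 775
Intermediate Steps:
Z(C) = 5 + C
B(g, t) = 0
-31*(B(1/(1 + Z(2)), 6) - 25) = -31*(0 - 25) = -31*(-25) = 775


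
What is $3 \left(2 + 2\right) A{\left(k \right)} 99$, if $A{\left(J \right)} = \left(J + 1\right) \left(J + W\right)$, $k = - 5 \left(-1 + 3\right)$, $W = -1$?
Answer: $117612$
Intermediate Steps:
$k = -10$ ($k = \left(-5\right) 2 = -10$)
$A{\left(J \right)} = \left(1 + J\right) \left(-1 + J\right)$ ($A{\left(J \right)} = \left(J + 1\right) \left(J - 1\right) = \left(1 + J\right) \left(-1 + J\right)$)
$3 \left(2 + 2\right) A{\left(k \right)} 99 = 3 \left(2 + 2\right) \left(-1 + \left(-10\right)^{2}\right) 99 = 3 \cdot 4 \left(-1 + 100\right) 99 = 12 \cdot 99 \cdot 99 = 1188 \cdot 99 = 117612$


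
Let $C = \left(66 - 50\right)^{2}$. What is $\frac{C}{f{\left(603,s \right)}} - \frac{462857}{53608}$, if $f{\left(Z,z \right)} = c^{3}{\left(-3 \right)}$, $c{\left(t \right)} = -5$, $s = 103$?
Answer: $- \frac{71580773}{6701000} \approx -10.682$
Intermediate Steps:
$C = 256$ ($C = 16^{2} = 256$)
$f{\left(Z,z \right)} = -125$ ($f{\left(Z,z \right)} = \left(-5\right)^{3} = -125$)
$\frac{C}{f{\left(603,s \right)}} - \frac{462857}{53608} = \frac{256}{-125} - \frac{462857}{53608} = 256 \left(- \frac{1}{125}\right) - \frac{462857}{53608} = - \frac{256}{125} - \frac{462857}{53608} = - \frac{71580773}{6701000}$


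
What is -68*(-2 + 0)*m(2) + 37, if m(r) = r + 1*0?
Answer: 309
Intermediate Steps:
m(r) = r (m(r) = r + 0 = r)
-68*(-2 + 0)*m(2) + 37 = -68*(-2 + 0)*2 + 37 = -(-136)*2 + 37 = -68*(-4) + 37 = 272 + 37 = 309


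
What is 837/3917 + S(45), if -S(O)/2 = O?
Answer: -351693/3917 ≈ -89.786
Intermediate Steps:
S(O) = -2*O
837/3917 + S(45) = 837/3917 - 2*45 = 837*(1/3917) - 90 = 837/3917 - 90 = -351693/3917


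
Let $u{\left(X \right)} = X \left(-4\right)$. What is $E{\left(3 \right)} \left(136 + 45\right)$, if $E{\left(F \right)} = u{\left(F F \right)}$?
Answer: $-6516$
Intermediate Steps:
$u{\left(X \right)} = - 4 X$
$E{\left(F \right)} = - 4 F^{2}$ ($E{\left(F \right)} = - 4 F F = - 4 F^{2}$)
$E{\left(3 \right)} \left(136 + 45\right) = - 4 \cdot 3^{2} \left(136 + 45\right) = \left(-4\right) 9 \cdot 181 = \left(-36\right) 181 = -6516$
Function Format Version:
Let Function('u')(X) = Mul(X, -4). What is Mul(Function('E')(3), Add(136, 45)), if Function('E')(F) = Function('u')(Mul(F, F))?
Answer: -6516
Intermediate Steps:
Function('u')(X) = Mul(-4, X)
Function('E')(F) = Mul(-4, Pow(F, 2)) (Function('E')(F) = Mul(-4, Mul(F, F)) = Mul(-4, Pow(F, 2)))
Mul(Function('E')(3), Add(136, 45)) = Mul(Mul(-4, Pow(3, 2)), Add(136, 45)) = Mul(Mul(-4, 9), 181) = Mul(-36, 181) = -6516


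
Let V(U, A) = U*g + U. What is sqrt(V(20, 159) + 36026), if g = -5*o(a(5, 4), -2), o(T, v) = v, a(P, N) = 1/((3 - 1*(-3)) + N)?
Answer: sqrt(36246) ≈ 190.38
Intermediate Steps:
a(P, N) = 1/(6 + N) (a(P, N) = 1/((3 + 3) + N) = 1/(6 + N))
g = 10 (g = -5*(-2) = 10)
V(U, A) = 11*U (V(U, A) = U*10 + U = 10*U + U = 11*U)
sqrt(V(20, 159) + 36026) = sqrt(11*20 + 36026) = sqrt(220 + 36026) = sqrt(36246)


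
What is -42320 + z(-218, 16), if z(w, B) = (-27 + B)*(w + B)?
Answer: -40098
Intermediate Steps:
z(w, B) = (-27 + B)*(B + w)
-42320 + z(-218, 16) = -42320 + (16² - 27*16 - 27*(-218) + 16*(-218)) = -42320 + (256 - 432 + 5886 - 3488) = -42320 + 2222 = -40098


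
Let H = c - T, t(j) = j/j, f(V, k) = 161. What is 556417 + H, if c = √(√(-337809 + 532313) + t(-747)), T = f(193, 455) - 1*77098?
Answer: 633354 + √(1 + 2*√48626) ≈ 6.3338e+5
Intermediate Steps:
t(j) = 1
T = -76937 (T = 161 - 1*77098 = 161 - 77098 = -76937)
c = √(1 + 2*√48626) (c = √(√(-337809 + 532313) + 1) = √(√194504 + 1) = √(2*√48626 + 1) = √(1 + 2*√48626) ≈ 21.024)
H = 76937 + √(1 + 2*√48626) (H = √(1 + 2*√48626) - 1*(-76937) = √(1 + 2*√48626) + 76937 = 76937 + √(1 + 2*√48626) ≈ 76958.)
556417 + H = 556417 + (76937 + √(1 + 2*√48626)) = 633354 + √(1 + 2*√48626)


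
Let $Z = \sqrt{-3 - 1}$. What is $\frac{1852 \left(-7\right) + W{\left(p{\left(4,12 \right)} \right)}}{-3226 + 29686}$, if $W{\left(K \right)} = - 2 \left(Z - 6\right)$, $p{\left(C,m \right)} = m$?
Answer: $- \frac{3238}{6615} - \frac{i}{6615} \approx -0.48949 - 0.00015117 i$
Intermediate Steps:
$Z = 2 i$ ($Z = \sqrt{-4} = 2 i \approx 2.0 i$)
$W{\left(K \right)} = 12 - 4 i$ ($W{\left(K \right)} = - 2 \left(2 i - 6\right) = - 2 \left(-6 + 2 i\right) = 12 - 4 i$)
$\frac{1852 \left(-7\right) + W{\left(p{\left(4,12 \right)} \right)}}{-3226 + 29686} = \frac{1852 \left(-7\right) + \left(12 - 4 i\right)}{-3226 + 29686} = \frac{-12964 + \left(12 - 4 i\right)}{26460} = \left(-12952 - 4 i\right) \frac{1}{26460} = - \frac{3238}{6615} - \frac{i}{6615}$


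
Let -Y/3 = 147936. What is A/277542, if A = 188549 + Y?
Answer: -255259/277542 ≈ -0.91971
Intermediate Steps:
Y = -443808 (Y = -3*147936 = -443808)
A = -255259 (A = 188549 - 443808 = -255259)
A/277542 = -255259/277542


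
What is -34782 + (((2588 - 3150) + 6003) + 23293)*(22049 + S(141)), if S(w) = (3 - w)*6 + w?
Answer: 613780926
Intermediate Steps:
S(w) = 18 - 5*w (S(w) = (18 - 6*w) + w = 18 - 5*w)
-34782 + (((2588 - 3150) + 6003) + 23293)*(22049 + S(141)) = -34782 + (((2588 - 3150) + 6003) + 23293)*(22049 + (18 - 5*141)) = -34782 + ((-562 + 6003) + 23293)*(22049 + (18 - 705)) = -34782 + (5441 + 23293)*(22049 - 687) = -34782 + 28734*21362 = -34782 + 613815708 = 613780926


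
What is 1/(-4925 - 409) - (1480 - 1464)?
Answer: -85345/5334 ≈ -16.000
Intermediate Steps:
1/(-4925 - 409) - (1480 - 1464) = 1/(-5334) - 1*16 = -1/5334 - 16 = -85345/5334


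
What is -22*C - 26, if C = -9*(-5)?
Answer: -1016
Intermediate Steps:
C = 45
-22*C - 26 = -22*45 - 26 = -990 - 26 = -1016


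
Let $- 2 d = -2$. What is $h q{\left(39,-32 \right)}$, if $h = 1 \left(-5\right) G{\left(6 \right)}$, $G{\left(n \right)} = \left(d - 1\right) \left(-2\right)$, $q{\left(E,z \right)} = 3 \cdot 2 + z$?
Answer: $0$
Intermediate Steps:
$d = 1$ ($d = \left(- \frac{1}{2}\right) \left(-2\right) = 1$)
$q{\left(E,z \right)} = 6 + z$
$G{\left(n \right)} = 0$ ($G{\left(n \right)} = \left(1 - 1\right) \left(-2\right) = 0 \left(-2\right) = 0$)
$h = 0$ ($h = 1 \left(-5\right) 0 = \left(-5\right) 0 = 0$)
$h q{\left(39,-32 \right)} = 0 \left(6 - 32\right) = 0 \left(-26\right) = 0$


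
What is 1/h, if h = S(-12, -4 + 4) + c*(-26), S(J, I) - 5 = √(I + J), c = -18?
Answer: 473/223741 - 2*I*√3/223741 ≈ 0.0021141 - 1.5483e-5*I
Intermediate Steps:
S(J, I) = 5 + √(I + J)
h = 473 + 2*I*√3 (h = (5 + √((-4 + 4) - 12)) - 18*(-26) = (5 + √(0 - 12)) + 468 = (5 + √(-12)) + 468 = (5 + 2*I*√3) + 468 = 473 + 2*I*√3 ≈ 473.0 + 3.4641*I)
1/h = 1/(473 + 2*I*√3)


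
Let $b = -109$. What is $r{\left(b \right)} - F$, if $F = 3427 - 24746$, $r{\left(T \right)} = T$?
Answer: $21210$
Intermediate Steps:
$F = -21319$
$r{\left(b \right)} - F = -109 - -21319 = -109 + 21319 = 21210$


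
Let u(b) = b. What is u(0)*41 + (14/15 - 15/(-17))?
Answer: 463/255 ≈ 1.8157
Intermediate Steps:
u(0)*41 + (14/15 - 15/(-17)) = 0*41 + (14/15 - 15/(-17)) = 0 + (14*(1/15) - 15*(-1/17)) = 0 + (14/15 + 15/17) = 0 + 463/255 = 463/255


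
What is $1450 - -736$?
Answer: $2186$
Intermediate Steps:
$1450 - -736 = 1450 + \left(0 + 736\right) = 1450 + 736 = 2186$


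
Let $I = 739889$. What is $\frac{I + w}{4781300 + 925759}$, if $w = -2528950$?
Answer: $- \frac{1789061}{5707059} \approx -0.31348$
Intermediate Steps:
$\frac{I + w}{4781300 + 925759} = \frac{739889 - 2528950}{4781300 + 925759} = - \frac{1789061}{5707059}$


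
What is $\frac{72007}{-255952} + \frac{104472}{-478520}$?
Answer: $- \frac{7649575873}{15309768880} \approx -0.49965$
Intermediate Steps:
$\frac{72007}{-255952} + \frac{104472}{-478520} = 72007 \left(- \frac{1}{255952}\right) + 104472 \left(- \frac{1}{478520}\right) = - \frac{72007}{255952} - \frac{13059}{59815} = - \frac{7649575873}{15309768880}$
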